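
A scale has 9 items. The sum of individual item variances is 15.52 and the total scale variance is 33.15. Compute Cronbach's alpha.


alpha = (k/(k-1)) * (1 - sum(si^2)/s_total^2)
= (9/8) * (1 - 15.52/33.15)
alpha = 0.5983

0.5983


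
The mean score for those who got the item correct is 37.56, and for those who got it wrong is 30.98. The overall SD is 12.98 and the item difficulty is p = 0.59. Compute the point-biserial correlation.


q = 1 - p = 0.41
rpb = ((M1 - M0) / SD) * sqrt(p * q)
rpb = ((37.56 - 30.98) / 12.98) * sqrt(0.59 * 0.41)
rpb = 0.2493

0.2493


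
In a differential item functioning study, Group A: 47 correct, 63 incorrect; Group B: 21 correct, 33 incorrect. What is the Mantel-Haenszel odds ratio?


Odds_A = 47/63 = 0.746
Odds_B = 21/33 = 0.6364
OR = Odds_A / Odds_B = 0.746 / 0.6364
Exactly, OR = (47 * 33) / (63 * 21) = 1551 / 1323
OR = 1.1723

1.1723


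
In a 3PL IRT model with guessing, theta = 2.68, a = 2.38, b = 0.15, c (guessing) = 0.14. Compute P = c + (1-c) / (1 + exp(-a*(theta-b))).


logit = 2.38*(2.68 - 0.15) = 6.0214
P* = 1/(1 + exp(-6.0214)) = 0.9976
P = 0.14 + (1 - 0.14) * 0.9976
P = 0.9979

0.9979


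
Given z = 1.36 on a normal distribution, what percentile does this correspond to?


CDF(z) = 0.5 * (1 + erf(z/sqrt(2)))
erf(0.9617) = 0.8262
CDF = 0.9131
Percentile rank = 0.9131 * 100 = 91.31

91.31


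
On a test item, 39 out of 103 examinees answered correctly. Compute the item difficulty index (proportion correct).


Item difficulty p = number correct / total examinees
p = 39 / 103
p = 0.3786

0.3786


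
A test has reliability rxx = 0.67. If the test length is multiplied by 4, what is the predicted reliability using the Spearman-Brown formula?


r_new = (n * rxx) / (1 + (n-1) * rxx)
r_new = (4 * 0.67) / (1 + 3 * 0.67)
r_new = 2.68 / 3.01
r_new = 0.8904

0.8904


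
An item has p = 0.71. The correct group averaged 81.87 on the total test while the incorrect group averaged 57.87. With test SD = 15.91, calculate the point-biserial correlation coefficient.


q = 1 - p = 0.29
rpb = ((M1 - M0) / SD) * sqrt(p * q)
rpb = ((81.87 - 57.87) / 15.91) * sqrt(0.71 * 0.29)
rpb = 0.6845

0.6845


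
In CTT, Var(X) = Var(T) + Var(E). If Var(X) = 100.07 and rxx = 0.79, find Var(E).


var_true = rxx * var_obs = 0.79 * 100.07 = 79.0553
var_error = var_obs - var_true
var_error = 100.07 - 79.0553
var_error = 21.0147

21.0147


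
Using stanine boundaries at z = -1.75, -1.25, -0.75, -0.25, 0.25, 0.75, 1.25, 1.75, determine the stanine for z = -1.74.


Stanine boundaries: [-1.75, -1.25, -0.75, -0.25, 0.25, 0.75, 1.25, 1.75]
z = -1.74
Check each boundary:
  z >= -1.75 -> could be stanine 2
  z < -1.25
  z < -0.75
  z < -0.25
  z < 0.25
  z < 0.75
  z < 1.25
  z < 1.75
Highest qualifying boundary gives stanine = 2

2


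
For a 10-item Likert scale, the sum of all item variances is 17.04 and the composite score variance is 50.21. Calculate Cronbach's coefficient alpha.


alpha = (k/(k-1)) * (1 - sum(si^2)/s_total^2)
= (10/9) * (1 - 17.04/50.21)
alpha = 0.734

0.734


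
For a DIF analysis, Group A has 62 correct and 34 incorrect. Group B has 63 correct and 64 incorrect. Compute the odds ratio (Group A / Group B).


Odds_A = 62/34 = 1.8235
Odds_B = 63/64 = 0.9844
OR = Odds_A / Odds_B = 1.8235 / 0.9844
Exactly, OR = (62 * 64) / (34 * 63) = 3968 / 2142
OR = 1.8525

1.8525


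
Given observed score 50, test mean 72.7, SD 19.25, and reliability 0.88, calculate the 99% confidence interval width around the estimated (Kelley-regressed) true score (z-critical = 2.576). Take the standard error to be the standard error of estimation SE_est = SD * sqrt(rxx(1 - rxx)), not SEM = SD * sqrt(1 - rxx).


True score estimate = 0.88*50 + 0.12*72.7 = 52.724
SE_est = SD * sqrt(rxx * (1 - rxx)) = 19.25 * sqrt(0.88 * 0.12) = 19.25 * sqrt(0.1056) = 6.25551
CI = T_est +/- z * SE_est, so width = 2 * z * SE_est = 2 * 2.576 * 6.25551
Width = 32.2284

32.2284


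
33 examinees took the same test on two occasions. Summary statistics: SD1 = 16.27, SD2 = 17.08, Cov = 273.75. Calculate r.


r = cov(X,Y) / (SD_X * SD_Y)
r = 273.75 / (16.27 * 17.08)
r = 273.75 / 277.8916
r = 0.9851

0.9851


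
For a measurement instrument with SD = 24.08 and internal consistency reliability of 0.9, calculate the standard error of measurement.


SEM = SD * sqrt(1 - rxx)
SEM = 24.08 * sqrt(1 - 0.9)
SEM = 24.08 * sqrt(0.1) = 24.08 * 0.316228
SEM = 7.6148

7.6148


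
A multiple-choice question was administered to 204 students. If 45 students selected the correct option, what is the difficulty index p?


Item difficulty p = number correct / total examinees
p = 45 / 204
p = 0.2206

0.2206


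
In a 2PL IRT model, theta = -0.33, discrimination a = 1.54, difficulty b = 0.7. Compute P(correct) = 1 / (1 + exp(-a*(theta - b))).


a*(theta - b) = 1.54 * (-0.33 - 0.7) = -1.5862
exp(--1.5862) = 4.8852
P = 1 / (1 + 4.8852)
P = 0.1699

0.1699


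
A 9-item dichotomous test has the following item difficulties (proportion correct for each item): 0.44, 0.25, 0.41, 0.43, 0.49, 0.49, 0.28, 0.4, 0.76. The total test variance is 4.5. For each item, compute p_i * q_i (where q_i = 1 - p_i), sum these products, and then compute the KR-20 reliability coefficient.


For each item, compute p_i * q_i:
  Item 1: 0.44 * 0.56 = 0.2464
  Item 2: 0.25 * 0.75 = 0.1875
  Item 3: 0.41 * 0.59 = 0.2419
  Item 4: 0.43 * 0.57 = 0.2451
  Item 5: 0.49 * 0.51 = 0.2499
  Item 6: 0.49 * 0.51 = 0.2499
  Item 7: 0.28 * 0.72 = 0.2016
  Item 8: 0.4 * 0.6 = 0.24
  Item 9: 0.76 * 0.24 = 0.1824
Sum(p_i * q_i) = 0.2464 + 0.1875 + 0.2419 + 0.2451 + 0.2499 + 0.2499 + 0.2016 + 0.24 + 0.1824 = 2.0447
KR-20 = (k/(k-1)) * (1 - Sum(p_i*q_i) / Var_total)
= (9/8) * (1 - 2.0447/4.5)
= 1.125 * 0.5456
KR-20 = 0.6138

0.6138


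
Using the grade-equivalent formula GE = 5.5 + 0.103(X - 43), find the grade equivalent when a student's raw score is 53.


raw - median = 53 - 43 = 10
slope * diff = 0.103 * 10 = 1.03
GE = 5.5 + 1.03
GE = 6.53

6.53


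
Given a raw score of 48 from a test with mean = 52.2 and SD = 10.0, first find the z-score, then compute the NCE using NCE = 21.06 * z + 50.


z = (X - mean) / SD = (48 - 52.2) / 10.0
z = -4.2 / 10.0
z = -0.42
NCE = NCE = 21.06z + 50
Carry z at full precision (z = -4.2 / 10.0) into the conversion:
NCE = 21.06 * (-4.2 / 10.0) + 50 = -88.452 / 10.0 + 50
NCE = -8.8452 + 50
NCE = 41.1548

41.1548


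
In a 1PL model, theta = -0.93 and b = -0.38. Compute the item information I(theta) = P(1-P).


P = 1/(1+exp(-(-0.93--0.38))) = 0.3659
I = P*(1-P) = 0.3659 * 0.6341
I = 0.232

0.232


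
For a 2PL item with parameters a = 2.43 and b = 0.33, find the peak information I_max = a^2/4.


For 2PL, max info at theta = b = 0.33
I_max = a^2 / 4 = 2.43^2 / 4
= 5.9049 / 4
I_max = 1.4762

1.4762


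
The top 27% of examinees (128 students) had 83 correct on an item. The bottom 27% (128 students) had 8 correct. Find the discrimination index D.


p_upper = 83/128 = 0.6484
p_lower = 8/128 = 0.0625
D = 0.6484 - 0.0625 = 0.5859

0.5859


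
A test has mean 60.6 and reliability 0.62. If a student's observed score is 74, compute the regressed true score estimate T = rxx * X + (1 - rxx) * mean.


T_est = rxx * X + (1 - rxx) * mean
T_est = 0.62 * 74 + 0.38 * 60.6
T_est = 45.88 + 23.028
T_est = 68.908

68.908


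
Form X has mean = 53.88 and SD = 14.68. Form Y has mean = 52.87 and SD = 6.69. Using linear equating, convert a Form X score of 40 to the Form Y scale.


slope = SD_Y / SD_X = 6.69 / 14.68 ~ 0.4557
intercept = mean_Y - slope * mean_X = 52.87 - (6.69 / 14.68) * 53.88 ~ 28.3157
Y = slope * X + intercept. To avoid rounding drift from the rounded slope/intercept, evaluate the equivalent form Y = mean_Y + SD_Y * (X - mean_X) / SD_X at full precision:
Y = 52.87 + 6.69 * (40 - 53.88) / 14.68
Y = 52.87 - 6.69 * 13.88 / 14.68
Y = 52.87 - 92.8572 / 14.68
Y = 52.87 - 6.3254
Y = 46.5446

46.5446


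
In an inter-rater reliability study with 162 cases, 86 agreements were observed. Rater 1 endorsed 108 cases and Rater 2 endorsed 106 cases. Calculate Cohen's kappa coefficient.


P_o = 86/162 = 0.530864
P_e = (108*106 + 54*56) / 26244 = 0.55144
kappa = (P_o - P_e) / (1 - P_e)
kappa = (0.530864 - 0.55144) / (1 - 0.55144)
kappa = -0.0459

-0.0459


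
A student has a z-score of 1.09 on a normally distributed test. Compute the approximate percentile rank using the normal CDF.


CDF(z) = 0.5 * (1 + erf(z/sqrt(2)))
erf(0.7707) = 0.7243
CDF = 0.8621
Percentile rank = 0.8621 * 100 = 86.21

86.21


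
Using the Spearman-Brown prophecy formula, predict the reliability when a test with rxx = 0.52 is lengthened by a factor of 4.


r_new = (n * rxx) / (1 + (n-1) * rxx)
r_new = (4 * 0.52) / (1 + 3 * 0.52)
r_new = 2.08 / 2.56
r_new = 0.8125

0.8125


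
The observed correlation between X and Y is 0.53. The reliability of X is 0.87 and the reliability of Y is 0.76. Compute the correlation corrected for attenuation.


r_corrected = rxy / sqrt(rxx * ryy)
= 0.53 / sqrt(0.87 * 0.76)
= 0.53 / sqrt(0.6612)
= 0.53 / 0.813142
r_corrected = 0.6518

0.6518


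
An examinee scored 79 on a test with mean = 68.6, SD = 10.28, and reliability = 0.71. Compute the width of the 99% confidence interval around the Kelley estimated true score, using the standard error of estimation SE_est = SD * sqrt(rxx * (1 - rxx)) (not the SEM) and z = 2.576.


True score estimate = 0.71*79 + 0.29*68.6 = 75.984
SE_est = SD * sqrt(rxx * (1 - rxx)) = 10.28 * sqrt(0.71 * 0.29) = 10.28 * sqrt(0.2059) = 4.664674
CI = T_est +/- z * SE_est, so width = 2 * z * SE_est = 2 * 2.576 * 4.664674
Width = 24.0324

24.0324


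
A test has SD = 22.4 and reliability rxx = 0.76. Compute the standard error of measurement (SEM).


SEM = SD * sqrt(1 - rxx)
SEM = 22.4 * sqrt(1 - 0.76)
SEM = 22.4 * sqrt(0.24) = 22.4 * 0.489898
SEM = 10.9737

10.9737


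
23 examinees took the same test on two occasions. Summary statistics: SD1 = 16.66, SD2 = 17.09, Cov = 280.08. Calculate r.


r = cov(X,Y) / (SD_X * SD_Y)
r = 280.08 / (16.66 * 17.09)
r = 280.08 / 284.7194
r = 0.9837

0.9837


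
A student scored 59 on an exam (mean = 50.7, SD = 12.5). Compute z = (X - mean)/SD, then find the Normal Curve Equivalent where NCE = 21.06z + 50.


z = (X - mean) / SD = (59 - 50.7) / 12.5
z = 8.3 / 12.5
z = 0.664
NCE = NCE = 21.06z + 50
Carry z at full precision (z = 8.3 / 12.5) into the conversion:
NCE = 21.06 * (8.3 / 12.5) + 50 = 174.798 / 12.5 + 50
NCE = 13.9838 + 50
NCE = 63.9838

63.9838


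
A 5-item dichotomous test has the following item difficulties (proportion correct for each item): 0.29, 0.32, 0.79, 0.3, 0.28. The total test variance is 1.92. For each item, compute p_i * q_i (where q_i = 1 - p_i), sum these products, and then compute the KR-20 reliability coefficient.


For each item, compute p_i * q_i:
  Item 1: 0.29 * 0.71 = 0.2059
  Item 2: 0.32 * 0.68 = 0.2176
  Item 3: 0.79 * 0.21 = 0.1659
  Item 4: 0.3 * 0.7 = 0.21
  Item 5: 0.28 * 0.72 = 0.2016
Sum(p_i * q_i) = 0.2059 + 0.2176 + 0.1659 + 0.21 + 0.2016 = 1.001
KR-20 = (k/(k-1)) * (1 - Sum(p_i*q_i) / Var_total)
= (5/4) * (1 - 1.001/1.92)
= 1.25 * 0.4786
KR-20 = 0.5983

0.5983


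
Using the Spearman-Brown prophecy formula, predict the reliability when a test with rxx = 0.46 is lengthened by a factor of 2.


r_new = (n * rxx) / (1 + (n-1) * rxx)
r_new = (2 * 0.46) / (1 + 1 * 0.46)
r_new = 0.92 / 1.46
r_new = 0.6301

0.6301


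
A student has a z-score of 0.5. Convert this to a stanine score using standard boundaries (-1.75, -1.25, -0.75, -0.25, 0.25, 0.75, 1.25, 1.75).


Stanine boundaries: [-1.75, -1.25, -0.75, -0.25, 0.25, 0.75, 1.25, 1.75]
z = 0.5
Check each boundary:
  z >= -1.75 -> could be stanine 2
  z >= -1.25 -> could be stanine 3
  z >= -0.75 -> could be stanine 4
  z >= -0.25 -> could be stanine 5
  z >= 0.25 -> could be stanine 6
  z < 0.75
  z < 1.25
  z < 1.75
Highest qualifying boundary gives stanine = 6

6


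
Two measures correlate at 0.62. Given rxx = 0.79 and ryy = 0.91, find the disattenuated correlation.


r_corrected = rxy / sqrt(rxx * ryy)
= 0.62 / sqrt(0.79 * 0.91)
= 0.62 / sqrt(0.7189)
= 0.62 / 0.84788
r_corrected = 0.7312

0.7312


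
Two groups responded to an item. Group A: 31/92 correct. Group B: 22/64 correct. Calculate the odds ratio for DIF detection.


Odds_A = 31/61 = 0.5082
Odds_B = 22/42 = 0.5238
OR = Odds_A / Odds_B = 0.5082 / 0.5238
Exactly, OR = (31 * 42) / (61 * 22) = 1302 / 1342
OR = 0.9702

0.9702


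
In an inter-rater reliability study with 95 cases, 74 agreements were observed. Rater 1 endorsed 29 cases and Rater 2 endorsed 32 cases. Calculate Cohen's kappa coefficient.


P_o = 74/95 = 0.778947
P_e = (29*32 + 66*63) / 9025 = 0.563546
kappa = (P_o - P_e) / (1 - P_e)
kappa = (0.778947 - 0.563546) / (1 - 0.563546)
kappa = 0.4935

0.4935


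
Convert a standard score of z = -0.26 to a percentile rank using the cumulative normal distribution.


CDF(z) = 0.5 * (1 + erf(z/sqrt(2)))
erf(-0.1838) = -0.2051
CDF = 0.3974
Percentile rank = 0.3974 * 100 = 39.74

39.74


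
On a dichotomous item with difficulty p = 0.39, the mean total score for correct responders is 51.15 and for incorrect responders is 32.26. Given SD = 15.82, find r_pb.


q = 1 - p = 0.61
rpb = ((M1 - M0) / SD) * sqrt(p * q)
rpb = ((51.15 - 32.26) / 15.82) * sqrt(0.39 * 0.61)
rpb = 0.5824

0.5824


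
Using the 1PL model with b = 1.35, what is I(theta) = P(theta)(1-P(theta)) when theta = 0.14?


P = 1/(1+exp(-(0.14-1.35))) = 0.2297
I = P*(1-P) = 0.2297 * 0.7703
I = 0.1769

0.1769


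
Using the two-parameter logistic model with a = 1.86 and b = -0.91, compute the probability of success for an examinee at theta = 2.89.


a*(theta - b) = 1.86 * (2.89 - -0.91) = 7.068
exp(-7.068) = 0.0009
P = 1 / (1 + 0.0009)
P = 0.9991

0.9991


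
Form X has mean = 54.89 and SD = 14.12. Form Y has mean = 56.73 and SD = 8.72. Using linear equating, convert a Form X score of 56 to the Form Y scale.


slope = SD_Y / SD_X = 8.72 / 14.12 ~ 0.6176
intercept = mean_Y - slope * mean_X = 56.73 - (8.72 / 14.12) * 54.89 ~ 22.8319
Y = slope * X + intercept. To avoid rounding drift from the rounded slope/intercept, evaluate the equivalent form Y = mean_Y + SD_Y * (X - mean_X) / SD_X at full precision:
Y = 56.73 + 8.72 * (56 - 54.89) / 14.12
Y = 56.73 + 8.72 * 1.11 / 14.12
Y = 56.73 + 9.6792 / 14.12
Y = 56.73 + 0.6855
Y = 57.4155

57.4155


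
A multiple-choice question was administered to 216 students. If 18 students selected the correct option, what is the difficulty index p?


Item difficulty p = number correct / total examinees
p = 18 / 216
p = 0.0833

0.0833


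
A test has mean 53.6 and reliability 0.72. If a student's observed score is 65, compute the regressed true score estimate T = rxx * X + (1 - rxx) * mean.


T_est = rxx * X + (1 - rxx) * mean
T_est = 0.72 * 65 + 0.28 * 53.6
T_est = 46.8 + 15.008
T_est = 61.808

61.808


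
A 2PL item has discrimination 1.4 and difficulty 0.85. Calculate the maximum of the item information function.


For 2PL, max info at theta = b = 0.85
I_max = a^2 / 4 = 1.4^2 / 4
= 1.96 / 4
I_max = 0.49

0.49


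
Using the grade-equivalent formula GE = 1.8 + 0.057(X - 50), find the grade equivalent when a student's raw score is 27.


raw - median = 27 - 50 = -23
slope * diff = 0.057 * -23 = -1.311
GE = 1.8 + -1.311
GE = 0.489

0.489


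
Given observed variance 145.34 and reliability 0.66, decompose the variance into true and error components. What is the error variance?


var_true = rxx * var_obs = 0.66 * 145.34 = 95.9244
var_error = var_obs - var_true
var_error = 145.34 - 95.9244
var_error = 49.4156

49.4156


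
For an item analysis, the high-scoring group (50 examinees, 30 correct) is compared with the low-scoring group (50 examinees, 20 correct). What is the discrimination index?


p_upper = 30/50 = 0.6
p_lower = 20/50 = 0.4
D = 0.6 - 0.4 = 0.2

0.2


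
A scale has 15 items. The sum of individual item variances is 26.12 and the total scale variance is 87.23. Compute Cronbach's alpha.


alpha = (k/(k-1)) * (1 - sum(si^2)/s_total^2)
= (15/14) * (1 - 26.12/87.23)
alpha = 0.7506

0.7506


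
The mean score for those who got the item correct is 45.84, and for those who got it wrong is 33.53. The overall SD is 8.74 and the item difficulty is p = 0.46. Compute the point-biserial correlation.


q = 1 - p = 0.54
rpb = ((M1 - M0) / SD) * sqrt(p * q)
rpb = ((45.84 - 33.53) / 8.74) * sqrt(0.46 * 0.54)
rpb = 0.702

0.702


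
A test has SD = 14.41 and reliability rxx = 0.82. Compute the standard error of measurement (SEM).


SEM = SD * sqrt(1 - rxx)
SEM = 14.41 * sqrt(1 - 0.82)
SEM = 14.41 * sqrt(0.18) = 14.41 * 0.424264
SEM = 6.1136

6.1136


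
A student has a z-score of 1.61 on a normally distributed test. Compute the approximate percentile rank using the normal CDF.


CDF(z) = 0.5 * (1 + erf(z/sqrt(2)))
erf(1.1384) = 0.8926
CDF = 0.9463
Percentile rank = 0.9463 * 100 = 94.63

94.63


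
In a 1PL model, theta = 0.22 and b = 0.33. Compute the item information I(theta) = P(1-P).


P = 1/(1+exp(-(0.22-0.33))) = 0.4725
I = P*(1-P) = 0.4725 * 0.5275
I = 0.2492

0.2492


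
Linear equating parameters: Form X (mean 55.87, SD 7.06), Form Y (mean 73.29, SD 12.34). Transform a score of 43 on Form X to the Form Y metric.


slope = SD_Y / SD_X = 12.34 / 7.06 ~ 1.7479
intercept = mean_Y - slope * mean_X = 73.29 - (12.34 / 7.06) * 55.87 ~ -24.3638
Y = slope * X + intercept. To avoid rounding drift from the rounded slope/intercept, evaluate the equivalent form Y = mean_Y + SD_Y * (X - mean_X) / SD_X at full precision:
Y = 73.29 + 12.34 * (43 - 55.87) / 7.06
Y = 73.29 - 12.34 * 12.87 / 7.06
Y = 73.29 - 158.8158 / 7.06
Y = 73.29 - 22.4952
Y = 50.7948

50.7948


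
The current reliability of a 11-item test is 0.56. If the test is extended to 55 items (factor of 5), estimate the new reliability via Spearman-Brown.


r_new = (n * rxx) / (1 + (n-1) * rxx)
r_new = (5 * 0.56) / (1 + 4 * 0.56)
r_new = 2.8 / 3.24
r_new = 0.8642

0.8642


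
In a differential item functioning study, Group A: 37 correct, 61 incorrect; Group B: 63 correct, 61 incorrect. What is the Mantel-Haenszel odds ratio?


Odds_A = 37/61 = 0.6066
Odds_B = 63/61 = 1.0328
OR = Odds_A / Odds_B = 0.6066 / 1.0328
Exactly, OR = (37 * 61) / (61 * 63) = 2257 / 3843
OR = 0.5873

0.5873


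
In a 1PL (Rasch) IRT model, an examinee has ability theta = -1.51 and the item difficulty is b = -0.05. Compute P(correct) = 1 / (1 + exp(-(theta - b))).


theta - b = -1.51 - -0.05 = -1.46
exp(-(theta - b)) = exp(1.46) = 4.306
P = 1 / (1 + 4.306)
P = 0.1885

0.1885


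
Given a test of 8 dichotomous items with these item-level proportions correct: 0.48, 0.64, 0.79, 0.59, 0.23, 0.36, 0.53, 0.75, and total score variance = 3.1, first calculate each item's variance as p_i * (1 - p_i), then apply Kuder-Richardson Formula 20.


For each item, compute p_i * q_i:
  Item 1: 0.48 * 0.52 = 0.2496
  Item 2: 0.64 * 0.36 = 0.2304
  Item 3: 0.79 * 0.21 = 0.1659
  Item 4: 0.59 * 0.41 = 0.2419
  Item 5: 0.23 * 0.77 = 0.1771
  Item 6: 0.36 * 0.64 = 0.2304
  Item 7: 0.53 * 0.47 = 0.2491
  Item 8: 0.75 * 0.25 = 0.1875
Sum(p_i * q_i) = 0.2496 + 0.2304 + 0.1659 + 0.2419 + 0.1771 + 0.2304 + 0.2491 + 0.1875 = 1.7319
KR-20 = (k/(k-1)) * (1 - Sum(p_i*q_i) / Var_total)
= (8/7) * (1 - 1.7319/3.1)
= 1.1429 * 0.4413
KR-20 = 0.5044

0.5044


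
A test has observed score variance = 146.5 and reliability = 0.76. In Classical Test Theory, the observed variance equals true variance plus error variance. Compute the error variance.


var_true = rxx * var_obs = 0.76 * 146.5 = 111.34
var_error = var_obs - var_true
var_error = 146.5 - 111.34
var_error = 35.16

35.16


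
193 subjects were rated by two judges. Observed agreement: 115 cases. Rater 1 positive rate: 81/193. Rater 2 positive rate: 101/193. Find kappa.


P_o = 115/193 = 0.595855
P_e = (81*101 + 112*92) / 37249 = 0.496255
kappa = (P_o - P_e) / (1 - P_e)
kappa = (0.595855 - 0.496255) / (1 - 0.496255)
kappa = 0.1977

0.1977


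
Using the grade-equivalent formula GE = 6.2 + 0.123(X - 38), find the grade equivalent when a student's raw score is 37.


raw - median = 37 - 38 = -1
slope * diff = 0.123 * -1 = -0.123
GE = 6.2 + -0.123
GE = 6.077

6.077


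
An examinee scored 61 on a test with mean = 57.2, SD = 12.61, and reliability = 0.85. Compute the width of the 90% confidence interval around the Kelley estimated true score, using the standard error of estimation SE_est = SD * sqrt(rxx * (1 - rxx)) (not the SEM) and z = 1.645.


True score estimate = 0.85*61 + 0.15*57.2 = 60.43
SE_est = SD * sqrt(rxx * (1 - rxx)) = 12.61 * sqrt(0.85 * 0.15) = 12.61 * sqrt(0.1275) = 4.502671
CI = T_est +/- z * SE_est, so width = 2 * z * SE_est = 2 * 1.645 * 4.502671
Width = 14.8138

14.8138


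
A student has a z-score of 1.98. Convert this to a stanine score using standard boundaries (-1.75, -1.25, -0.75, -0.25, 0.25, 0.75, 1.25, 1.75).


Stanine boundaries: [-1.75, -1.25, -0.75, -0.25, 0.25, 0.75, 1.25, 1.75]
z = 1.98
Check each boundary:
  z >= -1.75 -> could be stanine 2
  z >= -1.25 -> could be stanine 3
  z >= -0.75 -> could be stanine 4
  z >= -0.25 -> could be stanine 5
  z >= 0.25 -> could be stanine 6
  z >= 0.75 -> could be stanine 7
  z >= 1.25 -> could be stanine 8
  z >= 1.75 -> could be stanine 9
Highest qualifying boundary gives stanine = 9

9


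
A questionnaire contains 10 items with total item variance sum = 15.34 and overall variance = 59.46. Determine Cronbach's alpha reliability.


alpha = (k/(k-1)) * (1 - sum(si^2)/s_total^2)
= (10/9) * (1 - 15.34/59.46)
alpha = 0.8245

0.8245


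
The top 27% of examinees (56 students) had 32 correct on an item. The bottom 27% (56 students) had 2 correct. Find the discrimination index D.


p_upper = 32/56 = 0.5714
p_lower = 2/56 = 0.0357
D = 0.5714 - 0.0357 = 0.5357

0.5357


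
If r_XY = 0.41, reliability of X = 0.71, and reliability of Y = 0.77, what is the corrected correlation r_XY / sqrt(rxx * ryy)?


r_corrected = rxy / sqrt(rxx * ryy)
= 0.41 / sqrt(0.71 * 0.77)
= 0.41 / sqrt(0.5467)
= 0.41 / 0.739392
r_corrected = 0.5545

0.5545


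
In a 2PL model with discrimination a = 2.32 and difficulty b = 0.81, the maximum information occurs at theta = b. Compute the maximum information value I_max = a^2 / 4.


For 2PL, max info at theta = b = 0.81
I_max = a^2 / 4 = 2.32^2 / 4
= 5.3824 / 4
I_max = 1.3456

1.3456


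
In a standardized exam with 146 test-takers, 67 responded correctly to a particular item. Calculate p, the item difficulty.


Item difficulty p = number correct / total examinees
p = 67 / 146
p = 0.4589

0.4589


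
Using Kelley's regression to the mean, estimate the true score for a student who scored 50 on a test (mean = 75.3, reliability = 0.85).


T_est = rxx * X + (1 - rxx) * mean
T_est = 0.85 * 50 + 0.15 * 75.3
T_est = 42.5 + 11.295
T_est = 53.795

53.795


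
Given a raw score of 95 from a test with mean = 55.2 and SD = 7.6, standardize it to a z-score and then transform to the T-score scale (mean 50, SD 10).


z = (X - mean) / SD = (95 - 55.2) / 7.6
z = 39.8 / 7.6
z = 5.2368
T-score = T = 50 + 10z
Carry z at full precision (z = 39.8 / 7.6) into the conversion:
T-score = 50 + 10 * (39.8 / 7.6) = 50 + 398 / 7.6
T-score = 50 + 52.3684
T-score = 102.3684

102.3684


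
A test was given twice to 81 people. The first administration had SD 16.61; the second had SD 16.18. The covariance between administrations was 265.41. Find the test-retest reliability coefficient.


r = cov(X,Y) / (SD_X * SD_Y)
r = 265.41 / (16.61 * 16.18)
r = 265.41 / 268.7498
r = 0.9876

0.9876


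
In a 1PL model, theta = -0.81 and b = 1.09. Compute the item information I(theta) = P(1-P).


P = 1/(1+exp(-(-0.81-1.09))) = 0.1301
I = P*(1-P) = 0.1301 * 0.8699
I = 0.1132

0.1132


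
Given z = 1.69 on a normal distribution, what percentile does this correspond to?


CDF(z) = 0.5 * (1 + erf(z/sqrt(2)))
erf(1.195) = 0.909
CDF = 0.9545
Percentile rank = 0.9545 * 100 = 95.45

95.45


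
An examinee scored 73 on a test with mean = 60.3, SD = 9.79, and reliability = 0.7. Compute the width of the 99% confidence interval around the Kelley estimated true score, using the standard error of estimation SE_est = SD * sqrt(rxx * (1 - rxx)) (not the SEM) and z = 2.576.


True score estimate = 0.7*73 + 0.3*60.3 = 69.19
SE_est = SD * sqrt(rxx * (1 - rxx)) = 9.79 * sqrt(0.7 * 0.3) = 9.79 * sqrt(0.21) = 4.486342
CI = T_est +/- z * SE_est, so width = 2 * z * SE_est = 2 * 2.576 * 4.486342
Width = 23.1136

23.1136


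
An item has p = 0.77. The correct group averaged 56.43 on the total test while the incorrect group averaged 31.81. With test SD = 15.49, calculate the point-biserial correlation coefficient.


q = 1 - p = 0.23
rpb = ((M1 - M0) / SD) * sqrt(p * q)
rpb = ((56.43 - 31.81) / 15.49) * sqrt(0.77 * 0.23)
rpb = 0.6689

0.6689


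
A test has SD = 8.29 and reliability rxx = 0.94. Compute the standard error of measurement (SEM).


SEM = SD * sqrt(1 - rxx)
SEM = 8.29 * sqrt(1 - 0.94)
SEM = 8.29 * sqrt(0.06) = 8.29 * 0.244949
SEM = 2.0306

2.0306


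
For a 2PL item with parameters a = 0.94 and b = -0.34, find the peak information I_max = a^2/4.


For 2PL, max info at theta = b = -0.34
I_max = a^2 / 4 = 0.94^2 / 4
= 0.8836 / 4
I_max = 0.2209

0.2209


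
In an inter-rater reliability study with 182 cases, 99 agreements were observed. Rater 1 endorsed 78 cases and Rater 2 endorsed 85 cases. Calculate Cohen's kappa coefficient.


P_o = 99/182 = 0.543956
P_e = (78*85 + 104*97) / 33124 = 0.50471
kappa = (P_o - P_e) / (1 - P_e)
kappa = (0.543956 - 0.50471) / (1 - 0.50471)
kappa = 0.0792

0.0792


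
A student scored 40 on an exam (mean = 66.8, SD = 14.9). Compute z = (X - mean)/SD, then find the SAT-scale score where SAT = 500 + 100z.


z = (X - mean) / SD = (40 - 66.8) / 14.9
z = -26.8 / 14.9
z = -1.7987
SAT-scale = SAT = 500 + 100z
Carry z at full precision (z = -26.8 / 14.9) into the conversion:
SAT-scale = 500 + 100 * (-26.8 / 14.9) = 500 + -2680 / 14.9
SAT-scale = 500 + -179.8658
SAT-scale = 320.1342

320.1342


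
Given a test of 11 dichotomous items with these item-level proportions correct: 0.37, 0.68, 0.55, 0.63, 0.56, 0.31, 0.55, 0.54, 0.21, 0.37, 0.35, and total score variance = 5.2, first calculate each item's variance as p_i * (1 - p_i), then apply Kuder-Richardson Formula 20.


For each item, compute p_i * q_i:
  Item 1: 0.37 * 0.63 = 0.2331
  Item 2: 0.68 * 0.32 = 0.2176
  Item 3: 0.55 * 0.45 = 0.2475
  Item 4: 0.63 * 0.37 = 0.2331
  Item 5: 0.56 * 0.44 = 0.2464
  Item 6: 0.31 * 0.69 = 0.2139
  Item 7: 0.55 * 0.45 = 0.2475
  Item 8: 0.54 * 0.46 = 0.2484
  Item 9: 0.21 * 0.79 = 0.1659
  Item 10: 0.37 * 0.63 = 0.2331
  Item 11: 0.35 * 0.65 = 0.2275
Sum(p_i * q_i) = 0.2331 + 0.2176 + 0.2475 + 0.2331 + 0.2464 + 0.2139 + 0.2475 + 0.2484 + 0.1659 + 0.2331 + 0.2275 = 2.514
KR-20 = (k/(k-1)) * (1 - Sum(p_i*q_i) / Var_total)
= (11/10) * (1 - 2.514/5.2)
= 1.1 * 0.5165
KR-20 = 0.5682

0.5682


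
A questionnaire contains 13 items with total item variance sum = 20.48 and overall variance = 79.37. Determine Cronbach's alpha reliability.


alpha = (k/(k-1)) * (1 - sum(si^2)/s_total^2)
= (13/12) * (1 - 20.48/79.37)
alpha = 0.8038

0.8038


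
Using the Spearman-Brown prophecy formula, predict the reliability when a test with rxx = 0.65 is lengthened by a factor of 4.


r_new = (n * rxx) / (1 + (n-1) * rxx)
r_new = (4 * 0.65) / (1 + 3 * 0.65)
r_new = 2.6 / 2.95
r_new = 0.8814

0.8814


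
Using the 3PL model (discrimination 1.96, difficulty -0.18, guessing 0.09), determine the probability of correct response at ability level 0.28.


logit = 1.96*(0.28 - -0.18) = 0.9016
P* = 1/(1 + exp(-0.9016)) = 0.7113
P = 0.09 + (1 - 0.09) * 0.7113
P = 0.7373

0.7373


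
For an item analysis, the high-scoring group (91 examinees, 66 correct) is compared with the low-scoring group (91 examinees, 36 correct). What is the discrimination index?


p_upper = 66/91 = 0.7253
p_lower = 36/91 = 0.3956
D = 0.7253 - 0.3956 = 0.3297

0.3297


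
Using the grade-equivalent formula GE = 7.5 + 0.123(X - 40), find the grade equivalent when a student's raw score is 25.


raw - median = 25 - 40 = -15
slope * diff = 0.123 * -15 = -1.845
GE = 7.5 + -1.845
GE = 5.655

5.655


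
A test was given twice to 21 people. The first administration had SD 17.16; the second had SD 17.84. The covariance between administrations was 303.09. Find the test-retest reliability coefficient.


r = cov(X,Y) / (SD_X * SD_Y)
r = 303.09 / (17.16 * 17.84)
r = 303.09 / 306.1344
r = 0.9901

0.9901


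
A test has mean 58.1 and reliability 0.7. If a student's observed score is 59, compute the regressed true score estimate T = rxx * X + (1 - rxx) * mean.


T_est = rxx * X + (1 - rxx) * mean
T_est = 0.7 * 59 + 0.3 * 58.1
T_est = 41.3 + 17.43
T_est = 58.73

58.73


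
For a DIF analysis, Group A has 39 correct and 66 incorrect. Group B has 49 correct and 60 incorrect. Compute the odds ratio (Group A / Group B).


Odds_A = 39/66 = 0.5909
Odds_B = 49/60 = 0.8167
OR = Odds_A / Odds_B = 0.5909 / 0.8167
Exactly, OR = (39 * 60) / (66 * 49) = 2340 / 3234
OR = 0.7236

0.7236


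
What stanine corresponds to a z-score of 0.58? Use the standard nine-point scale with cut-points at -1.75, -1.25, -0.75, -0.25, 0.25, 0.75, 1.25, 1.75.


Stanine boundaries: [-1.75, -1.25, -0.75, -0.25, 0.25, 0.75, 1.25, 1.75]
z = 0.58
Check each boundary:
  z >= -1.75 -> could be stanine 2
  z >= -1.25 -> could be stanine 3
  z >= -0.75 -> could be stanine 4
  z >= -0.25 -> could be stanine 5
  z >= 0.25 -> could be stanine 6
  z < 0.75
  z < 1.25
  z < 1.75
Highest qualifying boundary gives stanine = 6

6


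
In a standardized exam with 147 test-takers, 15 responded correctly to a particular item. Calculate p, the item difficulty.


Item difficulty p = number correct / total examinees
p = 15 / 147
p = 0.102

0.102


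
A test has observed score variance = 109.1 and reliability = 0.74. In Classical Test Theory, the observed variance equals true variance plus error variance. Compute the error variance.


var_true = rxx * var_obs = 0.74 * 109.1 = 80.734
var_error = var_obs - var_true
var_error = 109.1 - 80.734
var_error = 28.366

28.366


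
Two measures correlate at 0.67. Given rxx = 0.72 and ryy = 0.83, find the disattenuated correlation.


r_corrected = rxy / sqrt(rxx * ryy)
= 0.67 / sqrt(0.72 * 0.83)
= 0.67 / sqrt(0.5976)
= 0.67 / 0.773046
r_corrected = 0.8667

0.8667


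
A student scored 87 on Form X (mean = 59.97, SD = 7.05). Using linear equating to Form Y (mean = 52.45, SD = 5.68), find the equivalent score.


slope = SD_Y / SD_X = 5.68 / 7.05 ~ 0.8057
intercept = mean_Y - slope * mean_X = 52.45 - (5.68 / 7.05) * 59.97 ~ 4.1337
Y = slope * X + intercept. To avoid rounding drift from the rounded slope/intercept, evaluate the equivalent form Y = mean_Y + SD_Y * (X - mean_X) / SD_X at full precision:
Y = 52.45 + 5.68 * (87 - 59.97) / 7.05
Y = 52.45 + 5.68 * 27.03 / 7.05
Y = 52.45 + 153.5304 / 7.05
Y = 52.45 + 21.7774
Y = 74.2274

74.2274


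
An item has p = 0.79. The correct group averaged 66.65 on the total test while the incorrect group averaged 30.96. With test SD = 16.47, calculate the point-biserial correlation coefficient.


q = 1 - p = 0.21
rpb = ((M1 - M0) / SD) * sqrt(p * q)
rpb = ((66.65 - 30.96) / 16.47) * sqrt(0.79 * 0.21)
rpb = 0.8826

0.8826


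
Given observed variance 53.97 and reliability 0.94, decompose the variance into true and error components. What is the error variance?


var_true = rxx * var_obs = 0.94 * 53.97 = 50.7318
var_error = var_obs - var_true
var_error = 53.97 - 50.7318
var_error = 3.2382

3.2382


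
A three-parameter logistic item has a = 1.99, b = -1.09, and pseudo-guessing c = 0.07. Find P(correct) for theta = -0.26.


logit = 1.99*(-0.26 - -1.09) = 1.6517
P* = 1/(1 + exp(-1.6517)) = 0.8391
P = 0.07 + (1 - 0.07) * 0.8391
P = 0.8504

0.8504


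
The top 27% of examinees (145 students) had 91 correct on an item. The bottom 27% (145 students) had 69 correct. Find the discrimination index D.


p_upper = 91/145 = 0.6276
p_lower = 69/145 = 0.4759
D = 0.6276 - 0.4759 = 0.1517

0.1517


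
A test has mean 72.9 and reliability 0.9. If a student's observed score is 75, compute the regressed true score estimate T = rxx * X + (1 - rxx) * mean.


T_est = rxx * X + (1 - rxx) * mean
T_est = 0.9 * 75 + 0.1 * 72.9
T_est = 67.5 + 7.29
T_est = 74.79

74.79


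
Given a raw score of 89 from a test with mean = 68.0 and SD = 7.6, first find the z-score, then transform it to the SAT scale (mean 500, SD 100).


z = (X - mean) / SD = (89 - 68.0) / 7.6
z = 21.0 / 7.6
z = 2.7632
SAT-scale = SAT = 500 + 100z
Carry z at full precision (z = 21.0 / 7.6) into the conversion:
SAT-scale = 500 + 100 * (21.0 / 7.6) = 500 + 2100 / 7.6
SAT-scale = 500 + 276.3158
SAT-scale = 776.3158

776.3158


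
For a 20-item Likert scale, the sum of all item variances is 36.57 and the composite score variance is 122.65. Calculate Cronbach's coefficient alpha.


alpha = (k/(k-1)) * (1 - sum(si^2)/s_total^2)
= (20/19) * (1 - 36.57/122.65)
alpha = 0.7388

0.7388


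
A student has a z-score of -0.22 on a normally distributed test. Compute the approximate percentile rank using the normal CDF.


CDF(z) = 0.5 * (1 + erf(z/sqrt(2)))
erf(-0.1556) = -0.1741
CDF = 0.4129
Percentile rank = 0.4129 * 100 = 41.29

41.29


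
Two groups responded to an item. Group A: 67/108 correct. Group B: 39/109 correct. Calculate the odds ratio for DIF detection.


Odds_A = 67/41 = 1.6341
Odds_B = 39/70 = 0.5571
OR = Odds_A / Odds_B = 1.6341 / 0.5571
Exactly, OR = (67 * 70) / (41 * 39) = 4690 / 1599
OR = 2.9331

2.9331


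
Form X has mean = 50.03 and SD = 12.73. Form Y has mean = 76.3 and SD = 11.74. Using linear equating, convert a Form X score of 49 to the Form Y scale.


slope = SD_Y / SD_X = 11.74 / 12.73 ~ 0.9222
intercept = mean_Y - slope * mean_X = 76.3 - (11.74 / 12.73) * 50.03 ~ 30.1608
Y = slope * X + intercept. To avoid rounding drift from the rounded slope/intercept, evaluate the equivalent form Y = mean_Y + SD_Y * (X - mean_X) / SD_X at full precision:
Y = 76.3 + 11.74 * (49 - 50.03) / 12.73
Y = 76.3 - 11.74 * 1.03 / 12.73
Y = 76.3 - 12.0922 / 12.73
Y = 76.3 - 0.9499
Y = 75.3501

75.3501


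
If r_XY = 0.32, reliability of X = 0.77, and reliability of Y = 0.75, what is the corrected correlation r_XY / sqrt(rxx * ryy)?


r_corrected = rxy / sqrt(rxx * ryy)
= 0.32 / sqrt(0.77 * 0.75)
= 0.32 / sqrt(0.5775)
= 0.32 / 0.759934
r_corrected = 0.4211

0.4211


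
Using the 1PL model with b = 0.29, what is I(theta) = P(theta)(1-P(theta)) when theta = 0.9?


P = 1/(1+exp(-(0.9-0.29))) = 0.6479
I = P*(1-P) = 0.6479 * 0.3521
I = 0.2281

0.2281


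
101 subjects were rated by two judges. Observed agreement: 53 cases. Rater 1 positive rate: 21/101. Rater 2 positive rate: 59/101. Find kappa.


P_o = 53/101 = 0.524752
P_e = (21*59 + 80*42) / 10201 = 0.450838
kappa = (P_o - P_e) / (1 - P_e)
kappa = (0.524752 - 0.450838) / (1 - 0.450838)
kappa = 0.1346

0.1346


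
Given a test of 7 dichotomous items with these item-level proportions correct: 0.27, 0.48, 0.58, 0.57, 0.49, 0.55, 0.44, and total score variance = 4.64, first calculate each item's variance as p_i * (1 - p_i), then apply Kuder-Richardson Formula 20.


For each item, compute p_i * q_i:
  Item 1: 0.27 * 0.73 = 0.1971
  Item 2: 0.48 * 0.52 = 0.2496
  Item 3: 0.58 * 0.42 = 0.2436
  Item 4: 0.57 * 0.43 = 0.2451
  Item 5: 0.49 * 0.51 = 0.2499
  Item 6: 0.55 * 0.45 = 0.2475
  Item 7: 0.44 * 0.56 = 0.2464
Sum(p_i * q_i) = 0.1971 + 0.2496 + 0.2436 + 0.2451 + 0.2499 + 0.2475 + 0.2464 = 1.6792
KR-20 = (k/(k-1)) * (1 - Sum(p_i*q_i) / Var_total)
= (7/6) * (1 - 1.6792/4.64)
= 1.1667 * 0.6381
KR-20 = 0.7445

0.7445


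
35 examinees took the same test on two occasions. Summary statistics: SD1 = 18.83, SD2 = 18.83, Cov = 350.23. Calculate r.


r = cov(X,Y) / (SD_X * SD_Y)
r = 350.23 / (18.83 * 18.83)
r = 350.23 / 354.5689
r = 0.9878

0.9878


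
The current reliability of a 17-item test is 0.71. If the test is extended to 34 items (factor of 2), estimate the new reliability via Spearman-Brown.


r_new = (n * rxx) / (1 + (n-1) * rxx)
r_new = (2 * 0.71) / (1 + 1 * 0.71)
r_new = 1.42 / 1.71
r_new = 0.8304

0.8304


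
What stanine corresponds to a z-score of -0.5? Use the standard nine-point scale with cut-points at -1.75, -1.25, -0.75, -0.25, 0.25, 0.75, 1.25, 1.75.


Stanine boundaries: [-1.75, -1.25, -0.75, -0.25, 0.25, 0.75, 1.25, 1.75]
z = -0.5
Check each boundary:
  z >= -1.75 -> could be stanine 2
  z >= -1.25 -> could be stanine 3
  z >= -0.75 -> could be stanine 4
  z < -0.25
  z < 0.25
  z < 0.75
  z < 1.25
  z < 1.75
Highest qualifying boundary gives stanine = 4

4


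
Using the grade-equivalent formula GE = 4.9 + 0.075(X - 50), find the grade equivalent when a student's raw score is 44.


raw - median = 44 - 50 = -6
slope * diff = 0.075 * -6 = -0.45
GE = 4.9 + -0.45
GE = 4.45

4.45


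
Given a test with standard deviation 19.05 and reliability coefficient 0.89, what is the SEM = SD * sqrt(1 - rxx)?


SEM = SD * sqrt(1 - rxx)
SEM = 19.05 * sqrt(1 - 0.89)
SEM = 19.05 * sqrt(0.11) = 19.05 * 0.331662
SEM = 6.3182

6.3182


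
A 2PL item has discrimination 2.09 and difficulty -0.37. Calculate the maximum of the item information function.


For 2PL, max info at theta = b = -0.37
I_max = a^2 / 4 = 2.09^2 / 4
= 4.3681 / 4
I_max = 1.092

1.092


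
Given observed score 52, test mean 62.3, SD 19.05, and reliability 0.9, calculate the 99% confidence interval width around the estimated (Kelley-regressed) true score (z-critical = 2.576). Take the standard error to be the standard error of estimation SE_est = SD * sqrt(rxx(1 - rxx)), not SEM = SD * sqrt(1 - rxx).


True score estimate = 0.9*52 + 0.1*62.3 = 53.03
SE_est = SD * sqrt(rxx * (1 - rxx)) = 19.05 * sqrt(0.9 * 0.1) = 19.05 * sqrt(0.09) = 5.715
CI = T_est +/- z * SE_est, so width = 2 * z * SE_est = 2 * 2.576 * 5.715
Width = 29.4437

29.4437


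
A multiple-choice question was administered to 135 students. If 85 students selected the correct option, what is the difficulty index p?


Item difficulty p = number correct / total examinees
p = 85 / 135
p = 0.6296

0.6296


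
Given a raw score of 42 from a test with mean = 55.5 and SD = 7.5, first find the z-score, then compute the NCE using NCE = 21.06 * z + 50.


z = (X - mean) / SD = (42 - 55.5) / 7.5
z = -13.5 / 7.5
z = -1.8
NCE = NCE = 21.06z + 50
Carry z at full precision (z = -13.5 / 7.5) into the conversion:
NCE = 21.06 * (-13.5 / 7.5) + 50 = -284.31 / 7.5 + 50
NCE = -37.908 + 50
NCE = 12.092

12.092


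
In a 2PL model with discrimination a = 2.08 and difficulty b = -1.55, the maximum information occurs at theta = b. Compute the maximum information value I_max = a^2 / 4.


For 2PL, max info at theta = b = -1.55
I_max = a^2 / 4 = 2.08^2 / 4
= 4.3264 / 4
I_max = 1.0816

1.0816


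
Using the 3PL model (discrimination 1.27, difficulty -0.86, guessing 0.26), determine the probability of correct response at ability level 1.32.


logit = 1.27*(1.32 - -0.86) = 2.7686
P* = 1/(1 + exp(-2.7686)) = 0.941
P = 0.26 + (1 - 0.26) * 0.941
P = 0.9563

0.9563


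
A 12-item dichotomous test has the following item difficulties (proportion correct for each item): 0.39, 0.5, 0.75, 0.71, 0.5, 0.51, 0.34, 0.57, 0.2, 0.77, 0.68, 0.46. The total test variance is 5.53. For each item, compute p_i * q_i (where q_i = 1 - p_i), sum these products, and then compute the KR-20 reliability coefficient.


For each item, compute p_i * q_i:
  Item 1: 0.39 * 0.61 = 0.2379
  Item 2: 0.5 * 0.5 = 0.25
  Item 3: 0.75 * 0.25 = 0.1875
  Item 4: 0.71 * 0.29 = 0.2059
  Item 5: 0.5 * 0.5 = 0.25
  Item 6: 0.51 * 0.49 = 0.2499
  Item 7: 0.34 * 0.66 = 0.2244
  Item 8: 0.57 * 0.43 = 0.2451
  Item 9: 0.2 * 0.8 = 0.16
  Item 10: 0.77 * 0.23 = 0.1771
  Item 11: 0.68 * 0.32 = 0.2176
  Item 12: 0.46 * 0.54 = 0.2484
Sum(p_i * q_i) = 0.2379 + 0.25 + 0.1875 + 0.2059 + 0.25 + 0.2499 + 0.2244 + 0.2451 + 0.16 + 0.1771 + 0.2176 + 0.2484 = 2.6538
KR-20 = (k/(k-1)) * (1 - Sum(p_i*q_i) / Var_total)
= (12/11) * (1 - 2.6538/5.53)
= 1.0909 * 0.5201
KR-20 = 0.5674

0.5674
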